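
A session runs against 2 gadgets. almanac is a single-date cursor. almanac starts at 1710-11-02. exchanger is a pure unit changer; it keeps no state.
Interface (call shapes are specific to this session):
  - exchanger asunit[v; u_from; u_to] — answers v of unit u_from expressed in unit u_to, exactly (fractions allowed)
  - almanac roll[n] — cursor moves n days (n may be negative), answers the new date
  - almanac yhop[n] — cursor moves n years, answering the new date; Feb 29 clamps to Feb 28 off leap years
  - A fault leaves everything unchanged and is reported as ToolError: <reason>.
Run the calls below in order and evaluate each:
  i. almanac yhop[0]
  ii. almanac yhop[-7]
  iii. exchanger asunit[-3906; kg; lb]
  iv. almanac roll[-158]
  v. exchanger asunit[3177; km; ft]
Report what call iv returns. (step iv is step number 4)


> almanac yhop n: 0
= 1710-11-02
> almanac yhop n: -7
= 1703-11-02
> exchanger asunit v: -3906 u_from: kg u_to: lb
= -55800000000/6479891
> almanac roll n: -158
= 1703-05-28
> exchanger asunit v: 3177 u_from: km u_to: ft
= 1323750000/127

Answer: 1703-05-28


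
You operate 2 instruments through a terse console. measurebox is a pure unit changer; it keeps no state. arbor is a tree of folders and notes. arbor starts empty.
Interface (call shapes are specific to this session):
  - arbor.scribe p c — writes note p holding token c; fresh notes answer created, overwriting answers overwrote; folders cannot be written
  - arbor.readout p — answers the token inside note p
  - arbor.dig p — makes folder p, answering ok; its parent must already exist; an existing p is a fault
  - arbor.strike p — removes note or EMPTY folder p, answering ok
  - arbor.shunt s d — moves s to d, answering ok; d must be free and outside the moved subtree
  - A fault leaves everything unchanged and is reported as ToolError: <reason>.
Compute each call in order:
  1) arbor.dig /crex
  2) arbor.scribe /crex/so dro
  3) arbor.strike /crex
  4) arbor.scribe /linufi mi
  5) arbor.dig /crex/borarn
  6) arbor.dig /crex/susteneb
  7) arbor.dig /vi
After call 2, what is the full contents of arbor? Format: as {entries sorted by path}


-> arbor.dig(p='/crex')
<- ok
-> arbor.scribe(p='/crex/so', c='dro')
<- created
-> arbor.strike(p='/crex')
<- ToolError: not empty
-> arbor.scribe(p='/linufi', c='mi')
<- created
-> arbor.dig(p='/crex/borarn')
<- ok
-> arbor.dig(p='/crex/susteneb')
<- ok
-> arbor.dig(p='/vi')
<- ok

Answer: {crex/, crex/so=dro}


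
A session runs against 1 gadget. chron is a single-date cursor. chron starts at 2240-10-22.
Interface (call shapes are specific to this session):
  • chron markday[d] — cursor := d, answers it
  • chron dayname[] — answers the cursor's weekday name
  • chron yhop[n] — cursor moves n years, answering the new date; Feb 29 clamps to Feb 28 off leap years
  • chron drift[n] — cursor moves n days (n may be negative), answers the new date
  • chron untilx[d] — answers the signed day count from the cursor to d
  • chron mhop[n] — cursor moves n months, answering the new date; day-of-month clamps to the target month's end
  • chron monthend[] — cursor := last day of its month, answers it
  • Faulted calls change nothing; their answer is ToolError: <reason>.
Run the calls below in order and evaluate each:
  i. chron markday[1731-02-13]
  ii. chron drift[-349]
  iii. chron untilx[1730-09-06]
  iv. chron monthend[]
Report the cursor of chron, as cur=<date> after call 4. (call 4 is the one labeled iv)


-- 1. chron markday(d→1731-02-13) -> 1731-02-13
-- 2. chron drift(n→-349) -> 1730-03-01
-- 3. chron untilx(d→1730-09-06) -> 189
-- 4. chron monthend() -> 1730-03-31

Answer: cur=1730-03-31


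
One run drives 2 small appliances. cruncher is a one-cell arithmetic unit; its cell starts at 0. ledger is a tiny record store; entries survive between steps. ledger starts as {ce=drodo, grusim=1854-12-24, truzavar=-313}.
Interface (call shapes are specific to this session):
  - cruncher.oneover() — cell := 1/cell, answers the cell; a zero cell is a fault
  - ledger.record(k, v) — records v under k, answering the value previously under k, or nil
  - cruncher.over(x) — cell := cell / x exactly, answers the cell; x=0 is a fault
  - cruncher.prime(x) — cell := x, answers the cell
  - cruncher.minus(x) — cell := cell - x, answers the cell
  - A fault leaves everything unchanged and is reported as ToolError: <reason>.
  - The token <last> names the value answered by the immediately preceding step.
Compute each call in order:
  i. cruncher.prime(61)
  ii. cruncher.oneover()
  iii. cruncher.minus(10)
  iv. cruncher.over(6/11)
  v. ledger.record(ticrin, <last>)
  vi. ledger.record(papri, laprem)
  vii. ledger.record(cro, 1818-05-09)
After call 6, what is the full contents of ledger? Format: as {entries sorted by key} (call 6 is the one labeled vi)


Answer: {ce=drodo, grusim=1854-12-24, papri=laprem, ticrin=-2233/122, truzavar=-313}

Derivation:
==> cruncher.prime(61)
<== 61
==> cruncher.oneover()
<== 1/61
==> cruncher.minus(10)
<== -609/61
==> cruncher.over(6/11)
<== -2233/122
==> ledger.record(ticrin, <last>)
<== nil
==> ledger.record(papri, laprem)
<== nil
==> ledger.record(cro, 1818-05-09)
<== nil


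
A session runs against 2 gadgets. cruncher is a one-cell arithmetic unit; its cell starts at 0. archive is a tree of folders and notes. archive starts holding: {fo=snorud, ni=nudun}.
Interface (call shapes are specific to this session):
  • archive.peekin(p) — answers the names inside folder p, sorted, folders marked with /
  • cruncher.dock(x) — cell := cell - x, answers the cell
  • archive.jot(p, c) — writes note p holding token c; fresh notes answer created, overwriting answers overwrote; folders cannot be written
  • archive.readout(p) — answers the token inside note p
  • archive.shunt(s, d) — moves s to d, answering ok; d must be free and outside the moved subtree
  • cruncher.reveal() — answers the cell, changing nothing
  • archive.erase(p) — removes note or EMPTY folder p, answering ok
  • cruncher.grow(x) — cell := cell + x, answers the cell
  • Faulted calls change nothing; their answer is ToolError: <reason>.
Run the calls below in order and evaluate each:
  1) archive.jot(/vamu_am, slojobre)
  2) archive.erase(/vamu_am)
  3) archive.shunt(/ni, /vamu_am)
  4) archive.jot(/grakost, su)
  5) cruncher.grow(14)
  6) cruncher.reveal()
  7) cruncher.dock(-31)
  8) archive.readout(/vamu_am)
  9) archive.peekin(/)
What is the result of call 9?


Using archive.jot using p=/vamu_am, c=slojobre, and observe created.
I try archive.erase using p=/vamu_am, yielding ok.
I use archive.shunt using s=/ni, d=/vamu_am: ok.
Invoking archive.jot using p=/grakost, c=su, which returns created.
I use cruncher.grow using x=14, giving 14.
I try cruncher.reveal, and see 14.
I call cruncher.dock using x=-31, yielding 45.
Next I call archive.readout using p=/vamu_am, yielding nudun.
I call archive.peekin using p=/, → [fo, grakost, vamu_am].

Answer: [fo, grakost, vamu_am]


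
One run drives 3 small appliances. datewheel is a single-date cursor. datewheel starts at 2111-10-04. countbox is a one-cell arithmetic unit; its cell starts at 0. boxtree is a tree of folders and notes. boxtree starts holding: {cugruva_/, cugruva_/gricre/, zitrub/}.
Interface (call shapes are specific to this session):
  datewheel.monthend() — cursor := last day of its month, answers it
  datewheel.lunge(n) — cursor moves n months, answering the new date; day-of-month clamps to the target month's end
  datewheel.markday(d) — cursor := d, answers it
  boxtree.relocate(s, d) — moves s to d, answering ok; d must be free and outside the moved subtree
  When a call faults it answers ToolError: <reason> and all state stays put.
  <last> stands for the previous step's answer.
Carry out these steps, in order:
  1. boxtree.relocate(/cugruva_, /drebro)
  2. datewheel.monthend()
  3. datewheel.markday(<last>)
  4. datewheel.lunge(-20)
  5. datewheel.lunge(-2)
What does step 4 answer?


Answer: 2110-02-28

Derivation:
Act: boxtree.relocate[s=/cugruva_; d=/drebro]
Obs: ok
Act: datewheel.monthend[]
Obs: 2111-10-31
Act: datewheel.markday[d=<last>]
Obs: 2111-10-31
Act: datewheel.lunge[n=-20]
Obs: 2110-02-28
Act: datewheel.lunge[n=-2]
Obs: 2109-12-28


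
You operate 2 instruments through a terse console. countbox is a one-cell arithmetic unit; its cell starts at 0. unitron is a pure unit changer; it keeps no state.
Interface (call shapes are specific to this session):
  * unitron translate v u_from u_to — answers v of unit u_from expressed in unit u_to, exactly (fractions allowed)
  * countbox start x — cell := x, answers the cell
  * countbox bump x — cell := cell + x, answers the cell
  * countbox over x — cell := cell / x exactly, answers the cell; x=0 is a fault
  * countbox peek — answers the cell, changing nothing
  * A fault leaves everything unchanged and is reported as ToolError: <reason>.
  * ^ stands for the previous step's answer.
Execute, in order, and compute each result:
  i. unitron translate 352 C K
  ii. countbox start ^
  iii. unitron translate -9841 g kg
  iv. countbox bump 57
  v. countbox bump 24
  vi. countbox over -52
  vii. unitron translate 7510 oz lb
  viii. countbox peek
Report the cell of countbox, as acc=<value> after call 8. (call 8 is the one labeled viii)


$ unitron translate 352 C K
  12503/20
$ countbox start ^
  12503/20
$ unitron translate -9841 g kg
  -9841/1000
$ countbox bump 57
  13643/20
$ countbox bump 24
  14123/20
$ countbox over -52
  -14123/1040
$ unitron translate 7510 oz lb
  3755/8
$ countbox peek
  -14123/1040

Answer: acc=-14123/1040


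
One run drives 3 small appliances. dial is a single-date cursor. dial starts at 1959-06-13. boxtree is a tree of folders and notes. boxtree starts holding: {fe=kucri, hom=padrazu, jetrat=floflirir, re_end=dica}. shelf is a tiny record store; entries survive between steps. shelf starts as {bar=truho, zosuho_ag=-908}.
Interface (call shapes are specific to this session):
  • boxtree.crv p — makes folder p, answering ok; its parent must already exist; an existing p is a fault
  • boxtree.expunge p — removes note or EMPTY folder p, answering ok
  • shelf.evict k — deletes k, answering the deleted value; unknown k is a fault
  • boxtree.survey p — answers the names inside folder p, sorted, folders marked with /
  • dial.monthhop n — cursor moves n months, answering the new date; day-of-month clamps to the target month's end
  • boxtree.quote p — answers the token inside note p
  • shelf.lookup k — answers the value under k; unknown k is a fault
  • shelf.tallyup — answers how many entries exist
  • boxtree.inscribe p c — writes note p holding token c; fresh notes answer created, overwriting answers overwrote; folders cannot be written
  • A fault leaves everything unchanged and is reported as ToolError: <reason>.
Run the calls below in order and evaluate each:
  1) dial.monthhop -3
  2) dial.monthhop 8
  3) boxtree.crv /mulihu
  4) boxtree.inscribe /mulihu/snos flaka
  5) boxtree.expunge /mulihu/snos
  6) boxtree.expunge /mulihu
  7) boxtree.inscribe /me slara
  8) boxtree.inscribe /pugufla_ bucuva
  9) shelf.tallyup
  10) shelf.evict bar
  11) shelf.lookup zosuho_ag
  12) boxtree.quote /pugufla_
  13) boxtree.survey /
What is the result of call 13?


Answer: [fe, hom, jetrat, me, pugufla_, re_end]

Derivation:
>>> dial.monthhop n→-3
= 1959-03-13
>>> dial.monthhop n→8
= 1959-11-13
>>> boxtree.crv p→/mulihu
= ok
>>> boxtree.inscribe p→/mulihu/snos c→flaka
= created
>>> boxtree.expunge p→/mulihu/snos
= ok
>>> boxtree.expunge p→/mulihu
= ok
>>> boxtree.inscribe p→/me c→slara
= created
>>> boxtree.inscribe p→/pugufla_ c→bucuva
= created
>>> shelf.tallyup
= 2
>>> shelf.evict k→bar
= truho
>>> shelf.lookup k→zosuho_ag
= -908
>>> boxtree.quote p→/pugufla_
= bucuva
>>> boxtree.survey p→/
= [fe, hom, jetrat, me, pugufla_, re_end]


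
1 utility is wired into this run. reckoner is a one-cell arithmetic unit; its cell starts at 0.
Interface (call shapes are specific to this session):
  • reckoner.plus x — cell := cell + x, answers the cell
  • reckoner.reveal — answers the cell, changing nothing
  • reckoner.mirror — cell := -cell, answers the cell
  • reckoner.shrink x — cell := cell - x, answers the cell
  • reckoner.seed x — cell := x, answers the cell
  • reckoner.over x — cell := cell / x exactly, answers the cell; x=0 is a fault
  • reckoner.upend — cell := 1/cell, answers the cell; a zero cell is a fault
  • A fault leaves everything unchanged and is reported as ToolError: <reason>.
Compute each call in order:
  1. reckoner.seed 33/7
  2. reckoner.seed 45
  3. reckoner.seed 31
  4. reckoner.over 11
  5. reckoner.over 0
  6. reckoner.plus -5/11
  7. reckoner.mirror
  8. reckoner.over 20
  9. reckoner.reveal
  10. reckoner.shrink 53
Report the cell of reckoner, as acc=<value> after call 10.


Answer: acc=-5843/110

Derivation:
Now I run reckoner.seed on x=33/7, — result: 33/7.
Calling reckoner.seed on x=45: 45.
Using reckoner.seed on x=31, yielding 31.
Invoking reckoner.over on x=11, yielding 31/11.
Then reckoner.over on x=0, which returns ToolError: division by zero.
I invoke reckoner.plus on x=-5/11, giving 26/11.
I run reckoner.mirror(), and observe -26/11.
I use reckoner.over on x=20, which returns -13/110.
Then reckoner.reveal, giving -13/110.
Invoking reckoner.shrink on x=53, → -5843/110.


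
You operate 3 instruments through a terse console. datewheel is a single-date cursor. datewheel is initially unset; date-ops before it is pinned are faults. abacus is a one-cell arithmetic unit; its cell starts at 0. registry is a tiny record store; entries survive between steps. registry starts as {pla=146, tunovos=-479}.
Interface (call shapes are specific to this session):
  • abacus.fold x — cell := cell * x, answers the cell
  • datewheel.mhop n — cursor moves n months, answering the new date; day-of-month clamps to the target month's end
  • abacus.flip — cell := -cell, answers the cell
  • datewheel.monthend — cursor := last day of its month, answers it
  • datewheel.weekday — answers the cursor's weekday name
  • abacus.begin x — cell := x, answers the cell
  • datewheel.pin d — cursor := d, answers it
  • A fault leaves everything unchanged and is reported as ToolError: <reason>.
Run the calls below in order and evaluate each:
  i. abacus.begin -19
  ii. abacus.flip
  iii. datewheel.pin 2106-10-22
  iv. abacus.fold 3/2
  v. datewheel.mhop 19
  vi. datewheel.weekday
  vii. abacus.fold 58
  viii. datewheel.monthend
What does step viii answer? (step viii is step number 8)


Now I run abacus.begin on x: -19, which returns -19.
Invoking abacus.flip(), → 19.
I invoke datewheel.pin on d: 2106-10-22, → 2106-10-22.
I call abacus.fold on x: 3/2, yielding 57/2.
I use datewheel.mhop on n: 19, and get 2108-05-22.
I invoke datewheel.weekday(), and observe Tuesday.
Next I call abacus.fold on x: 58: 1653.
Now I run datewheel.monthend(), yielding 2108-05-31.

Answer: 2108-05-31


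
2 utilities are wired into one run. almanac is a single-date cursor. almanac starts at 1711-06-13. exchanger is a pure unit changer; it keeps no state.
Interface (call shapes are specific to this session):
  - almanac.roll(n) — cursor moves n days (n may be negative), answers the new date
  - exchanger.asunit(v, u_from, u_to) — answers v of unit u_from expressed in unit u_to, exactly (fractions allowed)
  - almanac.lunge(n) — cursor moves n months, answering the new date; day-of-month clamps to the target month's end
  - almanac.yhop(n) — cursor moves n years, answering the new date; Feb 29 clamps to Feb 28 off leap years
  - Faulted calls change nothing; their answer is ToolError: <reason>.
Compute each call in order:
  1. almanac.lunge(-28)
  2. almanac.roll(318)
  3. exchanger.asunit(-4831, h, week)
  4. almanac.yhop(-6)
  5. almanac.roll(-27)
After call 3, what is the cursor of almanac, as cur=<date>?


[in] lunge n=-28
:: 1709-02-13
[in] roll n=318
:: 1709-12-28
[in] asunit v=-4831 u_from=h u_to=week
:: -4831/168
[in] yhop n=-6
:: 1703-12-28
[in] roll n=-27
:: 1703-12-01

Answer: cur=1709-12-28


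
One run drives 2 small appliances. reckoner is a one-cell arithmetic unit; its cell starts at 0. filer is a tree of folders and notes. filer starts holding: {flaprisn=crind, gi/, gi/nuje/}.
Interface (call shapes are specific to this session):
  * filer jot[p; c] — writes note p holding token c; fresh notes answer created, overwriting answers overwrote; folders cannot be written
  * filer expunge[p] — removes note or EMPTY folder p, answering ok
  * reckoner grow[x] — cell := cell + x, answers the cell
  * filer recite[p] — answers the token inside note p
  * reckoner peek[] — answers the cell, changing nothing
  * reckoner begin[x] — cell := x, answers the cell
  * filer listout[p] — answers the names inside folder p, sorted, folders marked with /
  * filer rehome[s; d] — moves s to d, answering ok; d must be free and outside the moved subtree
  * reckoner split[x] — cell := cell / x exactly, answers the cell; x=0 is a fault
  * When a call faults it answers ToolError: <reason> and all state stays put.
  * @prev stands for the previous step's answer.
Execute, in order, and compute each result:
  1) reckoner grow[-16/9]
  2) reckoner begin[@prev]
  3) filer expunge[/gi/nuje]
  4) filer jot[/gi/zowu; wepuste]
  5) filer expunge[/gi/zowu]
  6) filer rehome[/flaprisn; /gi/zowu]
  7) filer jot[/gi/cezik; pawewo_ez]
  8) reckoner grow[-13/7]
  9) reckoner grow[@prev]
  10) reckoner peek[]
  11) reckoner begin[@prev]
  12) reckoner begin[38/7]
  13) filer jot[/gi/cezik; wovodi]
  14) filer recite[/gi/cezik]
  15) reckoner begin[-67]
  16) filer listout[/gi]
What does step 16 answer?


-- 1. reckoner grow(x=-16/9) -> -16/9
-- 2. reckoner begin(x=@prev) -> -16/9
-- 3. filer expunge(p=/gi/nuje) -> ok
-- 4. filer jot(p=/gi/zowu, c=wepuste) -> created
-- 5. filer expunge(p=/gi/zowu) -> ok
-- 6. filer rehome(s=/flaprisn, d=/gi/zowu) -> ok
-- 7. filer jot(p=/gi/cezik, c=pawewo_ez) -> created
-- 8. reckoner grow(x=-13/7) -> -229/63
-- 9. reckoner grow(x=@prev) -> -458/63
-- 10. reckoner peek() -> -458/63
-- 11. reckoner begin(x=@prev) -> -458/63
-- 12. reckoner begin(x=38/7) -> 38/7
-- 13. filer jot(p=/gi/cezik, c=wovodi) -> overwrote
-- 14. filer recite(p=/gi/cezik) -> wovodi
-- 15. reckoner begin(x=-67) -> -67
-- 16. filer listout(p=/gi) -> [cezik, zowu]

Answer: [cezik, zowu]


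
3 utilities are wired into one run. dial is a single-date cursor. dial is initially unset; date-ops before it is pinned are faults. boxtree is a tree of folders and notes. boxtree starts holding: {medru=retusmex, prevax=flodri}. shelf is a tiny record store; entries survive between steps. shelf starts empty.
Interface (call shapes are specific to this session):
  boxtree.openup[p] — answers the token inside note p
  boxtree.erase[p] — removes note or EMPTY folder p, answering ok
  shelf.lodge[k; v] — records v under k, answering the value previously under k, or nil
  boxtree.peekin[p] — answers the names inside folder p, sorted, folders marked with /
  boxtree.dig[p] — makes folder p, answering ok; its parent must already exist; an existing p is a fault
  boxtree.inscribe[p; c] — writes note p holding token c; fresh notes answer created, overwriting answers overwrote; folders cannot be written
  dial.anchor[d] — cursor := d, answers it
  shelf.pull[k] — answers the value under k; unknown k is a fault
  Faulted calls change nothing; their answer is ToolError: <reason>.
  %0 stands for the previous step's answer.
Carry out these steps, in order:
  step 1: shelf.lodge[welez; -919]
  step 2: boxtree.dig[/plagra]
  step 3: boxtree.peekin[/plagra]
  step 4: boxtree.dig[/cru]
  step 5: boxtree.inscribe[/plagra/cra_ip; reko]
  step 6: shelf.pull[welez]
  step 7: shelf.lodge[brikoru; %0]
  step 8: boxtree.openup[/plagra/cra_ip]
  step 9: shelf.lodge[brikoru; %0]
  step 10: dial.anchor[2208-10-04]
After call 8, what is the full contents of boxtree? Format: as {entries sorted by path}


Answer: {cru/, medru=retusmex, plagra/, plagra/cra_ip=reko, prevax=flodri}

Derivation:
Step: shelf.lodge[k→welez; v→-919]
Result: nil
Step: boxtree.dig[p→/plagra]
Result: ok
Step: boxtree.peekin[p→/plagra]
Result: []
Step: boxtree.dig[p→/cru]
Result: ok
Step: boxtree.inscribe[p→/plagra/cra_ip; c→reko]
Result: created
Step: shelf.pull[k→welez]
Result: -919
Step: shelf.lodge[k→brikoru; v→%0]
Result: nil
Step: boxtree.openup[p→/plagra/cra_ip]
Result: reko
Step: shelf.lodge[k→brikoru; v→%0]
Result: -919
Step: dial.anchor[d→2208-10-04]
Result: 2208-10-04


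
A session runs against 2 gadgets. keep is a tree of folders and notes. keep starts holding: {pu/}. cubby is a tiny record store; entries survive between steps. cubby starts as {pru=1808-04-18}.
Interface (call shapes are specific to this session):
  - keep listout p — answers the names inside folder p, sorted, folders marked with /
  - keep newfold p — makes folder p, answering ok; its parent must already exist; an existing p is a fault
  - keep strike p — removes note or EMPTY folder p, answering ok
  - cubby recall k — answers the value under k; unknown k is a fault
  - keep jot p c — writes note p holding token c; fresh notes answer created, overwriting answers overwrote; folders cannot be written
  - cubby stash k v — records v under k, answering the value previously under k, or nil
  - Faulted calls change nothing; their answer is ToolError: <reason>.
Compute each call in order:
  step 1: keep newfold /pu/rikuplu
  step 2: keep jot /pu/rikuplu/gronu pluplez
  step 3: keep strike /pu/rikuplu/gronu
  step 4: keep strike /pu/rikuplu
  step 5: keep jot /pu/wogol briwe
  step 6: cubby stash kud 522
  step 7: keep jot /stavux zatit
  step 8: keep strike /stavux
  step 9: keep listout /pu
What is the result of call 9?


Answer: [wogol]

Derivation:
>> keep newfold(p: /pu/rikuplu)
<< ok
>> keep jot(p: /pu/rikuplu/gronu, c: pluplez)
<< created
>> keep strike(p: /pu/rikuplu/gronu)
<< ok
>> keep strike(p: /pu/rikuplu)
<< ok
>> keep jot(p: /pu/wogol, c: briwe)
<< created
>> cubby stash(k: kud, v: 522)
<< nil
>> keep jot(p: /stavux, c: zatit)
<< created
>> keep strike(p: /stavux)
<< ok
>> keep listout(p: /pu)
<< [wogol]


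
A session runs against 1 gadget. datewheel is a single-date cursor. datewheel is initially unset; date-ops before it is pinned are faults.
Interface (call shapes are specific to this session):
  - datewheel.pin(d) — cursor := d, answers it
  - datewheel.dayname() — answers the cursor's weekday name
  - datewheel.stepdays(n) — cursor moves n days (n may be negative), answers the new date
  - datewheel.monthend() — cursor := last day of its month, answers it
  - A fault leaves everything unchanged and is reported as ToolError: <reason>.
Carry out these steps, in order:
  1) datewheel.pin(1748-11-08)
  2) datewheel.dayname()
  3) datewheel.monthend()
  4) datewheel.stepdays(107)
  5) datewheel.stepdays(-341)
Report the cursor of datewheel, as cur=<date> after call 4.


Answer: cur=1749-03-17

Derivation:
==> pin(d='1748-11-08')
<== 1748-11-08
==> dayname()
<== Friday
==> monthend()
<== 1748-11-30
==> stepdays(n='107')
<== 1749-03-17
==> stepdays(n='-341')
<== 1748-04-10


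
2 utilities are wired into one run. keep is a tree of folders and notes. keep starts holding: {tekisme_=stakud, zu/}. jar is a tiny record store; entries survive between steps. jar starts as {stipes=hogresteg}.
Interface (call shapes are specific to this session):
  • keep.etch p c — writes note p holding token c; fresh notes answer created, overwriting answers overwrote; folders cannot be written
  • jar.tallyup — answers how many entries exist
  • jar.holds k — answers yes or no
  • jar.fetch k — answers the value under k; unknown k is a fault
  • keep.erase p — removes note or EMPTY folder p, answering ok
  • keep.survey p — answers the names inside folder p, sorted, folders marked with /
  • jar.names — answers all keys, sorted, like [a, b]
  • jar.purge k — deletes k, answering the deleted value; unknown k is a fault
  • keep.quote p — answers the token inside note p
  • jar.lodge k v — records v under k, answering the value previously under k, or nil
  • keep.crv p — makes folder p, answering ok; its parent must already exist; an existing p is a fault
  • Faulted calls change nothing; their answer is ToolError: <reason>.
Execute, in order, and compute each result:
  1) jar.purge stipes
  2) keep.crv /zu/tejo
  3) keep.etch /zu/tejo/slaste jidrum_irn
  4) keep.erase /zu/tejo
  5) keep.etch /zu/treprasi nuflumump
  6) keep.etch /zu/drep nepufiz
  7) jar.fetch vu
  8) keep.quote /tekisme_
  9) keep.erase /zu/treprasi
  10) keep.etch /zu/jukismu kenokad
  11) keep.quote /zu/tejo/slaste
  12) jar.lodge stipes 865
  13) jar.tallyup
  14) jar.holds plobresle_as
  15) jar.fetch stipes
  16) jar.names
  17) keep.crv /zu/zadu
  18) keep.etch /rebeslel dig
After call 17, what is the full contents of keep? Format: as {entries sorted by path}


Answer: {tekisme_=stakud, zu/, zu/drep=nepufiz, zu/jukismu=kenokad, zu/tejo/, zu/tejo/slaste=jidrum_irn, zu/zadu/}

Derivation:
;; jar.purge(stipes) => hogresteg
;; keep.crv(/zu/tejo) => ok
;; keep.etch(/zu/tejo/slaste, jidrum_irn) => created
;; keep.erase(/zu/tejo) => ToolError: not empty
;; keep.etch(/zu/treprasi, nuflumump) => created
;; keep.etch(/zu/drep, nepufiz) => created
;; jar.fetch(vu) => ToolError: no such key vu
;; keep.quote(/tekisme_) => stakud
;; keep.erase(/zu/treprasi) => ok
;; keep.etch(/zu/jukismu, kenokad) => created
;; keep.quote(/zu/tejo/slaste) => jidrum_irn
;; jar.lodge(stipes, 865) => nil
;; jar.tallyup() => 1
;; jar.holds(plobresle_as) => no
;; jar.fetch(stipes) => 865
;; jar.names() => [stipes]
;; keep.crv(/zu/zadu) => ok
;; keep.etch(/rebeslel, dig) => created


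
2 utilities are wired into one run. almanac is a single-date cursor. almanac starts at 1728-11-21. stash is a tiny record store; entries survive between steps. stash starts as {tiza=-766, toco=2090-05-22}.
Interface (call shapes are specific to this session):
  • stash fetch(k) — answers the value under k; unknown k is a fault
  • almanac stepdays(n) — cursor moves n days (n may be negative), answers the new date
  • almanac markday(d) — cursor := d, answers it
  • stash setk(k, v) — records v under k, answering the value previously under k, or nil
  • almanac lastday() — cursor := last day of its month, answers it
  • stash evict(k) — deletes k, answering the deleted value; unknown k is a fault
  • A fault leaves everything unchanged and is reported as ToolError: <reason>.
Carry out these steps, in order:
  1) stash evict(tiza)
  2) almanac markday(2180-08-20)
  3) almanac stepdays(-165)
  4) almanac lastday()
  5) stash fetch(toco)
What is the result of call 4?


Do: stash evict[tiza]
See: -766
Do: almanac markday[2180-08-20]
See: 2180-08-20
Do: almanac stepdays[-165]
See: 2180-03-08
Do: almanac lastday[]
See: 2180-03-31
Do: stash fetch[toco]
See: 2090-05-22

Answer: 2180-03-31


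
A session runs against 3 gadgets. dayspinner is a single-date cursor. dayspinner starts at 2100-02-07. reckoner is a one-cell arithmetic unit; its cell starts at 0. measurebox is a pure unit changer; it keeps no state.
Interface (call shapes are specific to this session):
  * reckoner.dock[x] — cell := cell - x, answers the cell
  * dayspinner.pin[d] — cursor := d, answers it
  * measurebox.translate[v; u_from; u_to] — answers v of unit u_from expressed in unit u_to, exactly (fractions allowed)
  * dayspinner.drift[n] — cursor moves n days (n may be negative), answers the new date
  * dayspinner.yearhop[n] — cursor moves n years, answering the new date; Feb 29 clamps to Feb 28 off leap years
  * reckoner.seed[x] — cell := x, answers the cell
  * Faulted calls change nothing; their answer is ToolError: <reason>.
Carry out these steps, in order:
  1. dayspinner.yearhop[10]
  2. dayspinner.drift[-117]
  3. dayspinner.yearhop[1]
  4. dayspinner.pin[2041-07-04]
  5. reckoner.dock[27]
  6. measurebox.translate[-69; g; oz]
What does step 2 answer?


Answer: 2109-10-13

Derivation:
·→ dayspinner.yearhop(n='10')
·← 2110-02-07
·→ dayspinner.drift(n='-117')
·← 2109-10-13
·→ dayspinner.yearhop(n='1')
·← 2110-10-13
·→ dayspinner.pin(d='2041-07-04')
·← 2041-07-04
·→ reckoner.dock(x='27')
·← -27
·→ measurebox.translate(v='-69', u_from='g', u_to='oz')
·← -110400000/45359237


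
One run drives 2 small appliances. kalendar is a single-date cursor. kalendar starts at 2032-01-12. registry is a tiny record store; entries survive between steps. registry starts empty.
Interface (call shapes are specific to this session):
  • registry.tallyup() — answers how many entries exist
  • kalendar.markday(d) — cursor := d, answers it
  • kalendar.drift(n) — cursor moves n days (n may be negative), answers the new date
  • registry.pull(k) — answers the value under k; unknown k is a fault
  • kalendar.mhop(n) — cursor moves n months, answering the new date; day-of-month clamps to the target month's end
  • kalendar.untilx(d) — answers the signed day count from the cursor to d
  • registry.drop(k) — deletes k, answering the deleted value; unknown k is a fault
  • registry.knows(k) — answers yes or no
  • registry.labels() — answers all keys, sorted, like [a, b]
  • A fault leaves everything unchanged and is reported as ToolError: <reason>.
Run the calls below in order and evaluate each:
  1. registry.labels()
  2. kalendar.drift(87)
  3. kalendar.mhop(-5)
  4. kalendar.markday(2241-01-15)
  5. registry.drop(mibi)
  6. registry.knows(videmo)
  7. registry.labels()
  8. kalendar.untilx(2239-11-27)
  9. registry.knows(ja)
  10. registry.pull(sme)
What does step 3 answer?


Answer: 2031-11-08

Derivation:
Next I call registry.labels(): [].
I use kalendar.drift using 87, and get 2032-04-08.
Then kalendar.mhop using -5: 2031-11-08.
I try kalendar.markday using 2241-01-15, which returns 2241-01-15.
Using registry.drop using mibi, giving ToolError: no such key mibi.
Invoking registry.knows using videmo, — result: no.
Invoking registry.labels, — result: [].
I call kalendar.untilx using 2239-11-27, which returns -415.
Invoking registry.knows using ja, and observe no.
Next I call registry.pull using sme, and get ToolError: no such key sme.


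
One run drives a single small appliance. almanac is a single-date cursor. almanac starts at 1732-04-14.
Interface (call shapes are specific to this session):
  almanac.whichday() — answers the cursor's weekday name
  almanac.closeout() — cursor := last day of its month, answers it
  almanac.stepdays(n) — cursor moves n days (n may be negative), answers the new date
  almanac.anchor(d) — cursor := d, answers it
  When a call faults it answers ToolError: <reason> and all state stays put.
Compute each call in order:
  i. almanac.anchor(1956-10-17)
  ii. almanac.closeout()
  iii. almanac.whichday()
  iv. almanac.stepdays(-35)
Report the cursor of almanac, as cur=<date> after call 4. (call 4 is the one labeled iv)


Answer: cur=1956-09-26

Derivation:
Act: anchor[1956-10-17]
Obs: 1956-10-17
Act: closeout[]
Obs: 1956-10-31
Act: whichday[]
Obs: Wednesday
Act: stepdays[-35]
Obs: 1956-09-26


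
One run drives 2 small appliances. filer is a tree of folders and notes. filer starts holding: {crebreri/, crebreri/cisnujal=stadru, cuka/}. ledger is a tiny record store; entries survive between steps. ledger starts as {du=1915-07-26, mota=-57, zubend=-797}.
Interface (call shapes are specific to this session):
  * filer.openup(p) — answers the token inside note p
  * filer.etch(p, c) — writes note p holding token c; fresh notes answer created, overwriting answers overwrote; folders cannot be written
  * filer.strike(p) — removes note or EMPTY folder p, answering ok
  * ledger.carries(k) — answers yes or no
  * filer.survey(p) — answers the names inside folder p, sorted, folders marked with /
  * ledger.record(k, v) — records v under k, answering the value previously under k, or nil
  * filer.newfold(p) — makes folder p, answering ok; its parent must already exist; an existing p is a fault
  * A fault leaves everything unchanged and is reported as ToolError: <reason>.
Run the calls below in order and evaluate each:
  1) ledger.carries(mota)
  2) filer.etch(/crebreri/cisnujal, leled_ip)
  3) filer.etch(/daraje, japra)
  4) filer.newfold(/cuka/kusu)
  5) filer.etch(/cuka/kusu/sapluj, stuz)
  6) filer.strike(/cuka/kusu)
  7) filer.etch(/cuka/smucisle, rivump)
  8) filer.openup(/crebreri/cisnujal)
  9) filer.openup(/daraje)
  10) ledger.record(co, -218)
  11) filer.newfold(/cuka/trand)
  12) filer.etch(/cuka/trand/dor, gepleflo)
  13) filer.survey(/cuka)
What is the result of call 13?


Answer: [kusu/, smucisle, trand/]

Derivation:
-> carries(k→mota)
<- yes
-> etch(p→/crebreri/cisnujal, c→leled_ip)
<- overwrote
-> etch(p→/daraje, c→japra)
<- created
-> newfold(p→/cuka/kusu)
<- ok
-> etch(p→/cuka/kusu/sapluj, c→stuz)
<- created
-> strike(p→/cuka/kusu)
<- ToolError: not empty
-> etch(p→/cuka/smucisle, c→rivump)
<- created
-> openup(p→/crebreri/cisnujal)
<- leled_ip
-> openup(p→/daraje)
<- japra
-> record(k→co, v→-218)
<- nil
-> newfold(p→/cuka/trand)
<- ok
-> etch(p→/cuka/trand/dor, c→gepleflo)
<- created
-> survey(p→/cuka)
<- [kusu/, smucisle, trand/]


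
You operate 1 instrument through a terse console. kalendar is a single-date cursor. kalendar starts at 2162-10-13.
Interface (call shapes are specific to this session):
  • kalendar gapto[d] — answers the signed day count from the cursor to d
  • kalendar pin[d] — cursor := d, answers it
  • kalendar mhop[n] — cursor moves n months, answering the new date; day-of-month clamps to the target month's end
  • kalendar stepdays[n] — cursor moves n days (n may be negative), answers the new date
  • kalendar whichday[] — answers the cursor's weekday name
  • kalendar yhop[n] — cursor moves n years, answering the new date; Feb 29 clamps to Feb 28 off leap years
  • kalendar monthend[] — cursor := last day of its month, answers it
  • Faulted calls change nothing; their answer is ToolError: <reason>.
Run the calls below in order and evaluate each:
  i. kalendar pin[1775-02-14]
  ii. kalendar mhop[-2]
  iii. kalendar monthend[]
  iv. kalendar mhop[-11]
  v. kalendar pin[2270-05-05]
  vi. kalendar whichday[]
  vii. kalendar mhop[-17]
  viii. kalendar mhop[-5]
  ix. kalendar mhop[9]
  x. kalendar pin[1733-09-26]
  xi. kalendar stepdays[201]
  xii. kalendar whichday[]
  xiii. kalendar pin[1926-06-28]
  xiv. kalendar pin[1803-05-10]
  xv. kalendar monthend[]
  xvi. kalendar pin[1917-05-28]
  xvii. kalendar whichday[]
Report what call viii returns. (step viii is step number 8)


Answer: 2268-07-05

Derivation:
Step: kalendar pin[d='1775-02-14']
Result: 1775-02-14
Step: kalendar mhop[n='-2']
Result: 1774-12-14
Step: kalendar monthend[]
Result: 1774-12-31
Step: kalendar mhop[n='-11']
Result: 1774-01-31
Step: kalendar pin[d='2270-05-05']
Result: 2270-05-05
Step: kalendar whichday[]
Result: Thursday
Step: kalendar mhop[n='-17']
Result: 2268-12-05
Step: kalendar mhop[n='-5']
Result: 2268-07-05
Step: kalendar mhop[n='9']
Result: 2269-04-05
Step: kalendar pin[d='1733-09-26']
Result: 1733-09-26
Step: kalendar stepdays[n='201']
Result: 1734-04-15
Step: kalendar whichday[]
Result: Thursday
Step: kalendar pin[d='1926-06-28']
Result: 1926-06-28
Step: kalendar pin[d='1803-05-10']
Result: 1803-05-10
Step: kalendar monthend[]
Result: 1803-05-31
Step: kalendar pin[d='1917-05-28']
Result: 1917-05-28
Step: kalendar whichday[]
Result: Monday


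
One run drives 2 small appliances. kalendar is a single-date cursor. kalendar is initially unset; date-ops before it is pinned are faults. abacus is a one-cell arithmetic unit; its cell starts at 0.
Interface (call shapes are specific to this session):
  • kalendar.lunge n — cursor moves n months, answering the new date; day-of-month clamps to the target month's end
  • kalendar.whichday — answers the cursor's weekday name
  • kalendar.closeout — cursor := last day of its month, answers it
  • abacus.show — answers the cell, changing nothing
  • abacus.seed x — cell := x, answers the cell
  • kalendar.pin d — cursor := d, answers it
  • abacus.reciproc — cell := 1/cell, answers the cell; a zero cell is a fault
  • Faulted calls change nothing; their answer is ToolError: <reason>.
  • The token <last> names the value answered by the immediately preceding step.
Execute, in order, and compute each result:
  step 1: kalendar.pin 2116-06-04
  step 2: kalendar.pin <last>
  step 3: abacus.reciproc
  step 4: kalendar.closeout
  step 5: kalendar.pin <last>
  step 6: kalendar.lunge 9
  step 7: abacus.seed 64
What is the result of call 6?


Answer: 2117-03-30

Derivation:
-> kalendar.pin(2116-06-04)
<- 2116-06-04
-> kalendar.pin(<last>)
<- 2116-06-04
-> abacus.reciproc()
<- ToolError: reciprocal of zero
-> kalendar.closeout()
<- 2116-06-30
-> kalendar.pin(<last>)
<- 2116-06-30
-> kalendar.lunge(9)
<- 2117-03-30
-> abacus.seed(64)
<- 64


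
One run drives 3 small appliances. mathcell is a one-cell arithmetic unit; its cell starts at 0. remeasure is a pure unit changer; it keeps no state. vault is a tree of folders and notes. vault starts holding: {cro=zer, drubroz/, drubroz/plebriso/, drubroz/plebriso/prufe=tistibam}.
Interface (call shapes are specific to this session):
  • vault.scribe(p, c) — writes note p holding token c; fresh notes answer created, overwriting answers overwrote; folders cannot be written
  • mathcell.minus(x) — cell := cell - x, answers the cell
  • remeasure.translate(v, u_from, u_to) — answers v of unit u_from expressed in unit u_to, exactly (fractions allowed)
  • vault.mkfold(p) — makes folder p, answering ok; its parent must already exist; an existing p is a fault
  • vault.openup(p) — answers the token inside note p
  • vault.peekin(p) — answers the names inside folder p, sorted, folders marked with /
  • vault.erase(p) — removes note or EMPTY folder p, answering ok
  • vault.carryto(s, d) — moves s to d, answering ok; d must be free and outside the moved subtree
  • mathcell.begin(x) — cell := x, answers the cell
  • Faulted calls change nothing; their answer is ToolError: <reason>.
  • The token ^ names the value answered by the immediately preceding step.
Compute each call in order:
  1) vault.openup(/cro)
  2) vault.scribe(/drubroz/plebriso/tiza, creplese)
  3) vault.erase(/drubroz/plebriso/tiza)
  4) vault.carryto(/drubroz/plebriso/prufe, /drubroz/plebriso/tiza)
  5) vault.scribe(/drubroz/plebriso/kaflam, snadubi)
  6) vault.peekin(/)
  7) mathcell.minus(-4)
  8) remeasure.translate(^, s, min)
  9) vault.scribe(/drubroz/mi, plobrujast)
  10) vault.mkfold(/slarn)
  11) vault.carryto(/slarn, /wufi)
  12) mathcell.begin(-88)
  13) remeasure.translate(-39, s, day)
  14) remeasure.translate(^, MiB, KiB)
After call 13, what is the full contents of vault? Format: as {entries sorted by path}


CALL openup[p=/cro]
RET  zer
CALL scribe[p=/drubroz/plebriso/tiza; c=creplese]
RET  created
CALL erase[p=/drubroz/plebriso/tiza]
RET  ok
CALL carryto[s=/drubroz/plebriso/prufe; d=/drubroz/plebriso/tiza]
RET  ok
CALL scribe[p=/drubroz/plebriso/kaflam; c=snadubi]
RET  created
CALL peekin[p=/]
RET  [cro, drubroz/]
CALL minus[x=-4]
RET  4
CALL translate[v=^; u_from=s; u_to=min]
RET  1/15
CALL scribe[p=/drubroz/mi; c=plobrujast]
RET  created
CALL mkfold[p=/slarn]
RET  ok
CALL carryto[s=/slarn; d=/wufi]
RET  ok
CALL begin[x=-88]
RET  -88
CALL translate[v=-39; u_from=s; u_to=day]
RET  -13/28800
CALL translate[v=^; u_from=MiB; u_to=KiB]
RET  -104/225

Answer: {cro=zer, drubroz/, drubroz/mi=plobrujast, drubroz/plebriso/, drubroz/plebriso/kaflam=snadubi, drubroz/plebriso/tiza=tistibam, wufi/}


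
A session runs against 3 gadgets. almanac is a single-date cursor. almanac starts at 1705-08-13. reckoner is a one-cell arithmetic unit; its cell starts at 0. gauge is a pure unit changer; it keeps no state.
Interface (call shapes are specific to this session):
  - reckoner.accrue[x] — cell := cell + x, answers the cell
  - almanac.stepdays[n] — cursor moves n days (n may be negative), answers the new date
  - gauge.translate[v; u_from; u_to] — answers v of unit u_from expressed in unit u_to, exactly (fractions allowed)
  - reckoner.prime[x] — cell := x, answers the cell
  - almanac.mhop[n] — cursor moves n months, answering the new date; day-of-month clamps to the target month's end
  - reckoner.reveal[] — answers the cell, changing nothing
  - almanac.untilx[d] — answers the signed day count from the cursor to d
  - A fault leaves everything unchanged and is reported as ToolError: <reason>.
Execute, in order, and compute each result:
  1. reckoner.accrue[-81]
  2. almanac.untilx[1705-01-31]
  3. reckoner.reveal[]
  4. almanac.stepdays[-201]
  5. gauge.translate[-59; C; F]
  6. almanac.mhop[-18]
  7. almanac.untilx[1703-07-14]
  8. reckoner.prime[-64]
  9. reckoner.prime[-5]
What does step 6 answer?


Act: reckoner.accrue[x: -81]
Obs: -81
Act: almanac.untilx[d: 1705-01-31]
Obs: -194
Act: reckoner.reveal[]
Obs: -81
Act: almanac.stepdays[n: -201]
Obs: 1705-01-24
Act: gauge.translate[v: -59; u_from: C; u_to: F]
Obs: -371/5
Act: almanac.mhop[n: -18]
Obs: 1703-07-24
Act: almanac.untilx[d: 1703-07-14]
Obs: -10
Act: reckoner.prime[x: -64]
Obs: -64
Act: reckoner.prime[x: -5]
Obs: -5

Answer: 1703-07-24
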